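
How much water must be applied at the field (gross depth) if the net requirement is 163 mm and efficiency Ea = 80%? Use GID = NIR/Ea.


Ea = 80% = 0.8
GID = NIR / Ea = 163 / 0.8 = 203.7500 mm

203.7500 mm


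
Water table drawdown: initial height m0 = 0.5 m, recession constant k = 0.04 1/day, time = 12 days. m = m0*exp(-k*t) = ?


m = m0 * exp(-k*t)
m = 0.5 * exp(-0.04 * 12)
m = 0.5 * exp(-0.4800)

0.3094 m


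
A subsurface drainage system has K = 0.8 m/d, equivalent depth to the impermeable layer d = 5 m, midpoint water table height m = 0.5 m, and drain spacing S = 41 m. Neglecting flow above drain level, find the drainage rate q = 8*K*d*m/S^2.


q = 8*K*d*m/S^2
q = 8*0.8*5*0.5/41^2
q = 16.0000 / 1681

0.0095 m/d


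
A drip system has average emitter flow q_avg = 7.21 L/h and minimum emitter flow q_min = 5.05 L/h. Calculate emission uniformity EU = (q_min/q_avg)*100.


EU = (q_min/q_avg)*100 = (5.05/7.21)*100 = 70.0416%

70.0416 %


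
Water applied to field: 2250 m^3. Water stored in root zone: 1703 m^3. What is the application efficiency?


Ea = V_root / V_field * 100 = 1703 / 2250 * 100 = 75.6889%

75.6889 %


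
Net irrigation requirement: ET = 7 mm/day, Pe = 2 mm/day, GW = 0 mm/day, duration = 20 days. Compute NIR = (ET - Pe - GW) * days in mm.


Daily deficit = ET - Pe - GW = 7 - 2 - 0 = 5 mm/day
NIR = 5 * 20 = 100 mm

100.0000 mm


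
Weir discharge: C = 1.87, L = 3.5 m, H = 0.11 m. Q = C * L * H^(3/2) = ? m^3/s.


Q = C * L * H^(3/2) = 1.87 * 3.5 * 0.11^1.5 = 1.87 * 3.5 * 0.036483

0.2388 m^3/s


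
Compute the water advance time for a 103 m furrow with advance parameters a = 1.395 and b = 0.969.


t = (L/a)^(1/b)
t = (103/1.395)^(1/0.969)
t = 73.835125^(1/0.969)

84.7290 min


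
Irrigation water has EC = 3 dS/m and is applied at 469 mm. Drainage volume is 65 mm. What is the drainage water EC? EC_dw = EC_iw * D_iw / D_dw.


EC_dw = EC_iw * D_iw / D_dw
EC_dw = 3 * 469 / 65
EC_dw = 1407 / 65

21.6462 dS/m


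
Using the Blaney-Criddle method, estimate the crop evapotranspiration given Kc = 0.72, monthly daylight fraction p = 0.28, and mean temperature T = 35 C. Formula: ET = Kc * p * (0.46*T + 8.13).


ET = Kc * p * (0.46*T + 8.13)
ET = 0.72 * 0.28 * (0.46*35 + 8.13)
ET = 0.72 * 0.28 * 24.2300

4.8848 mm/day


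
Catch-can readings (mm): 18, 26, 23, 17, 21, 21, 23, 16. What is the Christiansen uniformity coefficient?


mean = 20.625000 mm
MAD = 2.718750 mm
CU = (1 - 2.718750/20.625000)*100

86.8182 %


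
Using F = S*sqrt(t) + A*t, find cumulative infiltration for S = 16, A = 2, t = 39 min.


F = S*sqrt(t) + A*t
F = 16*sqrt(39) + 2*39
F = 16*6.244998 + 78

177.9200 mm


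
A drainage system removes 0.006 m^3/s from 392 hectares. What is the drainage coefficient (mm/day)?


DC = Q * 86400 / (A * 10000) * 1000
DC = 0.006 * 86400 / (392 * 10000) * 1000
DC = 518400.0000 / 3920000

0.1322 mm/day


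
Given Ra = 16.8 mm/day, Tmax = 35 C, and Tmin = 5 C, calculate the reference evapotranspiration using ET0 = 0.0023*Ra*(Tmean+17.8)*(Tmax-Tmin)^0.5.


Tmean = (Tmax + Tmin)/2 = (35 + 5)/2 = 20.0
ET0 = 0.0023 * 16.8 * (20.0 + 17.8) * sqrt(35 - 5)
ET0 = 0.0023 * 16.8 * 37.8 * 5.477226

8.0000 mm/day


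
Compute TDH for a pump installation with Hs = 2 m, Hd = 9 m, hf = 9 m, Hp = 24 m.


TDH = Hs + Hd + hf + Hp = 2 + 9 + 9 + 24 = 44

44 m


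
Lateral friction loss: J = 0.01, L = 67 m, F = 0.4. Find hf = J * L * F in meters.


hf = J * L * F = 0.01 * 67 * 0.4 = 0.2680 m

0.2680 m


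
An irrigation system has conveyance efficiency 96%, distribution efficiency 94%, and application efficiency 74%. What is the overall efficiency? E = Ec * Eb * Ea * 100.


Ec = 0.96, Eb = 0.94, Ea = 0.74
E = 0.96 * 0.94 * 0.74 * 100 = 66.7776%

66.7776 %


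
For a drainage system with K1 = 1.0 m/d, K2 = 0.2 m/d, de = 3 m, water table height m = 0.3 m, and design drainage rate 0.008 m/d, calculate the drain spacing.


S^2 = 8*K2*de*m/q + 4*K1*m^2/q
S^2 = 8*0.2*3*0.3/0.008 + 4*1.0*0.3^2/0.008
S = sqrt(225.0000)

15.0000 m


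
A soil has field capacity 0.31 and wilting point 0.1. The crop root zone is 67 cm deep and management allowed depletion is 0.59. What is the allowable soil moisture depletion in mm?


SMD = (FC - PWP) * d * MAD * 10
SMD = (0.31 - 0.1) * 67 * 0.59 * 10
SMD = 0.2100 * 67 * 0.59 * 10

83.0130 mm


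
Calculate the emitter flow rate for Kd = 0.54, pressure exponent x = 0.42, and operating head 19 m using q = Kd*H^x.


q = Kd * H^x = 0.54 * 19^0.42 = 0.54 * 3.444106

1.8598 L/h


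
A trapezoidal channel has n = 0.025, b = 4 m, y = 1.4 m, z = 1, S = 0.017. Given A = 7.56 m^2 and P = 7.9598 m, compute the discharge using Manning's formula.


R = A/P = 7.56/7.9598 = 0.949773
Q = (1/0.025) * 7.56 * 0.949773^(2/3) * 0.017^0.5

38.0966 m^3/s


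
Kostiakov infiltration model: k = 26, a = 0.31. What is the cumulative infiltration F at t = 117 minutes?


F = k * t^a = 26 * 117^0.31
F = 26 * 4.376608

113.7918 mm


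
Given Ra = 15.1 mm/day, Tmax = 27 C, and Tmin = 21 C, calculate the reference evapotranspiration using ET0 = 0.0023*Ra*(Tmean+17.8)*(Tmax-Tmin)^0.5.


Tmean = (Tmax + Tmin)/2 = (27 + 21)/2 = 24.0
ET0 = 0.0023 * 15.1 * (24.0 + 17.8) * sqrt(27 - 21)
ET0 = 0.0023 * 15.1 * 41.8 * 2.449490

3.5560 mm/day


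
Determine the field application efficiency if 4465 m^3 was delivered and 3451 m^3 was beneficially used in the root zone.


Ea = V_root / V_field * 100 = 3451 / 4465 * 100 = 77.2900%

77.2900 %


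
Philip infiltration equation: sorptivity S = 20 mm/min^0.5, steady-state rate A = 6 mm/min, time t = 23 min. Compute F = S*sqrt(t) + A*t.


F = S*sqrt(t) + A*t
F = 20*sqrt(23) + 6*23
F = 20*4.795832 + 138

233.9166 mm


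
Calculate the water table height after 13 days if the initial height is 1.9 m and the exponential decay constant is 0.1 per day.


m = m0 * exp(-k*t)
m = 1.9 * exp(-0.1 * 13)
m = 1.9 * exp(-1.3000)

0.5178 m


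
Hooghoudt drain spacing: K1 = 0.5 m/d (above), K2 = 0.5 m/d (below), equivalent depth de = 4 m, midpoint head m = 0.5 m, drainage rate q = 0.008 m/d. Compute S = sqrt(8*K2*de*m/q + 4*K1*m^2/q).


S^2 = 8*K2*de*m/q + 4*K1*m^2/q
S^2 = 8*0.5*4*0.5/0.008 + 4*0.5*0.5^2/0.008
S = sqrt(1062.5000)

32.5960 m


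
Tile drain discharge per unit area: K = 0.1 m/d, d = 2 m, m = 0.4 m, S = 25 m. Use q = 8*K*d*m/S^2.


q = 8*K*d*m/S^2
q = 8*0.1*2*0.4/25^2
q = 0.6400 / 625

0.0010 m/d


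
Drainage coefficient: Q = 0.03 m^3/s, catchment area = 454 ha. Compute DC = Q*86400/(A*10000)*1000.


DC = Q * 86400 / (A * 10000) * 1000
DC = 0.03 * 86400 / (454 * 10000) * 1000
DC = 2592000.0000 / 4540000

0.5709 mm/day


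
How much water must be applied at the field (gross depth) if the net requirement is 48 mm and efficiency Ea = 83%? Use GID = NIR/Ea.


Ea = 83% = 0.83
GID = NIR / Ea = 48 / 0.83 = 57.8313 mm

57.8313 mm


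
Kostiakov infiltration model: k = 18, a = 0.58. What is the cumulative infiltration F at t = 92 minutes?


F = k * t^a = 18 * 92^0.58
F = 18 * 13.771998

247.8960 mm


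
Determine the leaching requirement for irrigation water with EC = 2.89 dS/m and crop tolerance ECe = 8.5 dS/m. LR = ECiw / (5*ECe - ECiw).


LR = ECiw / (5*ECe - ECiw)
LR = 2.89 / (5*8.5 - 2.89)
LR = 2.89 / 39.6100

0.0730


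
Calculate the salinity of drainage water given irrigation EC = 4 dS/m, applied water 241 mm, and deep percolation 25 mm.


EC_dw = EC_iw * D_iw / D_dw
EC_dw = 4 * 241 / 25
EC_dw = 964 / 25

38.5600 dS/m


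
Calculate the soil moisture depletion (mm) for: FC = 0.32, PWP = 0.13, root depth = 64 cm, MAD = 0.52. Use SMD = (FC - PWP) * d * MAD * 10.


SMD = (FC - PWP) * d * MAD * 10
SMD = (0.32 - 0.13) * 64 * 0.52 * 10
SMD = 0.1900 * 64 * 0.52 * 10

63.2320 mm


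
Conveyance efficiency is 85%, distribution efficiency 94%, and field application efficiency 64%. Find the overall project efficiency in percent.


Ec = 0.85, Eb = 0.94, Ea = 0.64
E = 0.85 * 0.94 * 0.64 * 100 = 51.1360%

51.1360 %


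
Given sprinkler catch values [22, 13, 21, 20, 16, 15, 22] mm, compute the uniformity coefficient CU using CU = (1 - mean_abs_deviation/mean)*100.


mean = 18.428571 mm
MAD = 3.224490 mm
CU = (1 - 3.224490/18.428571)*100

82.5028 %


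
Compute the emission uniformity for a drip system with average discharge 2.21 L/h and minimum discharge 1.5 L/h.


EU = (q_min/q_avg)*100 = (1.5/2.21)*100 = 67.8733%

67.8733 %


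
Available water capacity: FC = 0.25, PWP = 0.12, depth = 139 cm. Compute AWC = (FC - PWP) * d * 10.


AWC = (FC - PWP) * d * 10
AWC = (0.25 - 0.12) * 139 * 10
AWC = 0.1300 * 139 * 10

180.7000 mm


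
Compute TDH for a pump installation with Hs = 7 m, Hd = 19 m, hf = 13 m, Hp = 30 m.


TDH = Hs + Hd + hf + Hp = 7 + 19 + 13 + 30 = 69

69 m


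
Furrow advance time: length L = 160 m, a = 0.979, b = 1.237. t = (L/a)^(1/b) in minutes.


t = (L/a)^(1/b)
t = (160/0.979)^(1/1.237)
t = 163.432074^(1/1.237)

61.5571 min


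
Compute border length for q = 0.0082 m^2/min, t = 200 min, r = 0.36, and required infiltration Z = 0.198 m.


L = q*t/((1+r)*Z)
L = 0.0082*200/((1+0.36)*0.198)
L = 1.64/0.26928

6.0903 m


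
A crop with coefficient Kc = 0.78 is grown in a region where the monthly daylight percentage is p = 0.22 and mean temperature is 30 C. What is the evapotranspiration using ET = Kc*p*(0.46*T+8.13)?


ET = Kc * p * (0.46*T + 8.13)
ET = 0.78 * 0.22 * (0.46*30 + 8.13)
ET = 0.78 * 0.22 * 21.9300

3.7632 mm/day


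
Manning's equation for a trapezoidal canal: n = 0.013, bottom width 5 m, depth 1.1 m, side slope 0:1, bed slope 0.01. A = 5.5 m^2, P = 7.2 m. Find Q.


R = A/P = 5.5/7.2 = 0.763889
Q = (1/0.013) * 5.5 * 0.763889^(2/3) * 0.01^0.5

35.3541 m^3/s


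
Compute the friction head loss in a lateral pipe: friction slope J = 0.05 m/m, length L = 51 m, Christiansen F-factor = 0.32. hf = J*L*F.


hf = J * L * F = 0.05 * 51 * 0.32 = 0.8160 m

0.8160 m


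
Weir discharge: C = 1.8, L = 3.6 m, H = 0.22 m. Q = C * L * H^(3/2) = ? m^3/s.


Q = C * L * H^(3/2) = 1.8 * 3.6 * 0.22^1.5 = 1.8 * 3.6 * 0.103189

0.6687 m^3/s


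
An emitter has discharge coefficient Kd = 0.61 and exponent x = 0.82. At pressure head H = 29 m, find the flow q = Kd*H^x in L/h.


q = Kd * H^x = 0.61 * 29^0.82 = 0.61 * 15.818539

9.6493 L/h


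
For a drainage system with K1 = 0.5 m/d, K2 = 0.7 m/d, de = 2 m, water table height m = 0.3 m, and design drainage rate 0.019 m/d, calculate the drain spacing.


S^2 = 8*K2*de*m/q + 4*K1*m^2/q
S^2 = 8*0.7*2*0.3/0.019 + 4*0.5*0.3^2/0.019
S = sqrt(186.3158)

13.6498 m


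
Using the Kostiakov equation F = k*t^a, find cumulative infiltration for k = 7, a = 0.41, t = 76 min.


F = k * t^a = 7 * 76^0.41
F = 7 * 5.903826

41.3268 mm


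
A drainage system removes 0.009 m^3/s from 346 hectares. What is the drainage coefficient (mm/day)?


DC = Q * 86400 / (A * 10000) * 1000
DC = 0.009 * 86400 / (346 * 10000) * 1000
DC = 777600.0000 / 3460000

0.2247 mm/day


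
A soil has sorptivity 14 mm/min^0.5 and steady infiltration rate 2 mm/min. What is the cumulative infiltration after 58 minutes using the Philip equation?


F = S*sqrt(t) + A*t
F = 14*sqrt(58) + 2*58
F = 14*7.615773 + 116

222.6208 mm


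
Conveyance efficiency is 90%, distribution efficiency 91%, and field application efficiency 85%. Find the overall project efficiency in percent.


Ec = 0.9, Eb = 0.91, Ea = 0.85
E = 0.9 * 0.91 * 0.85 * 100 = 69.6150%

69.6150 %


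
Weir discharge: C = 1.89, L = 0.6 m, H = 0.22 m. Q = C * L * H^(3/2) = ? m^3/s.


Q = C * L * H^(3/2) = 1.89 * 0.6 * 0.22^1.5 = 1.89 * 0.6 * 0.103189

0.1170 m^3/s


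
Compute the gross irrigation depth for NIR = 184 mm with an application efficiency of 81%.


Ea = 81% = 0.81
GID = NIR / Ea = 184 / 0.81 = 227.1605 mm

227.1605 mm


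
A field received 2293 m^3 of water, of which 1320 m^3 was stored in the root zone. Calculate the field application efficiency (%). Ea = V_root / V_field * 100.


Ea = V_root / V_field * 100 = 1320 / 2293 * 100 = 57.5665%

57.5665 %


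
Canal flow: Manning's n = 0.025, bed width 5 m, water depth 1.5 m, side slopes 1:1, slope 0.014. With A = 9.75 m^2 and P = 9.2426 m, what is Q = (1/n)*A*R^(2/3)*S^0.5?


R = A/P = 9.75/9.2426 = 1.054898
Q = (1/0.025) * 9.75 * 1.054898^(2/3) * 0.014^0.5

47.8192 m^3/s


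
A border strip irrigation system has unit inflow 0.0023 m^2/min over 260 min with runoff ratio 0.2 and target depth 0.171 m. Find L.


L = q*t/((1+r)*Z)
L = 0.0023*260/((1+0.2)*0.171)
L = 0.598/0.2052

2.9142 m


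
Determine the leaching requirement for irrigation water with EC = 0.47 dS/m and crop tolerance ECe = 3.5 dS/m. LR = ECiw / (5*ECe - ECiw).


LR = ECiw / (5*ECe - ECiw)
LR = 0.47 / (5*3.5 - 0.47)
LR = 0.47 / 17.0300

0.0276


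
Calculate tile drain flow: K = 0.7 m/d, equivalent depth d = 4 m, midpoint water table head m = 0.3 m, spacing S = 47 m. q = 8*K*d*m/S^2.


q = 8*K*d*m/S^2
q = 8*0.7*4*0.3/47^2
q = 6.7200 / 2209

0.0030 m/d


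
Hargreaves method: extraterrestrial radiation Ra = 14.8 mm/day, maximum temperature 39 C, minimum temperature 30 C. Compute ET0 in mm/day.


Tmean = (Tmax + Tmin)/2 = (39 + 30)/2 = 34.5
ET0 = 0.0023 * 14.8 * (34.5 + 17.8) * sqrt(39 - 30)
ET0 = 0.0023 * 14.8 * 52.3 * 3.000000

5.3409 mm/day


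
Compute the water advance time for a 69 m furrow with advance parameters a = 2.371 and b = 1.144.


t = (L/a)^(1/b)
t = (69/2.371)^(1/1.144)
t = 29.101645^(1/1.144)

19.0392 min


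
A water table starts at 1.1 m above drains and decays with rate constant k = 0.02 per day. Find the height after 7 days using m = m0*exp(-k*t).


m = m0 * exp(-k*t)
m = 1.1 * exp(-0.02 * 7)
m = 1.1 * exp(-0.1400)

0.9563 m


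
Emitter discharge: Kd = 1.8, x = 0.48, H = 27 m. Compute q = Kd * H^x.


q = Kd * H^x = 1.8 * 27^0.48 = 1.8 * 4.864684

8.7564 L/h


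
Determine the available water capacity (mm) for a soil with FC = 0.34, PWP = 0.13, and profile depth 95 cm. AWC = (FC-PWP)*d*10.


AWC = (FC - PWP) * d * 10
AWC = (0.34 - 0.13) * 95 * 10
AWC = 0.2100 * 95 * 10

199.5000 mm


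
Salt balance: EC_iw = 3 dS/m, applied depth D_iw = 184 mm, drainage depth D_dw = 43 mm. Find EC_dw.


EC_dw = EC_iw * D_iw / D_dw
EC_dw = 3 * 184 / 43
EC_dw = 552 / 43

12.8372 dS/m


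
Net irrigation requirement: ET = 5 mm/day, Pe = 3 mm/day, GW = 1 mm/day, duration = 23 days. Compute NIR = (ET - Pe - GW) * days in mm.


Daily deficit = ET - Pe - GW = 5 - 3 - 1 = 1 mm/day
NIR = 1 * 23 = 23 mm

23.0000 mm


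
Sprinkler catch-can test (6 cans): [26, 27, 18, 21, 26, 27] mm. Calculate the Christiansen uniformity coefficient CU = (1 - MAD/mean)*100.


mean = 24.166667 mm
MAD = 3.111111 mm
CU = (1 - 3.111111/24.166667)*100

87.1264 %


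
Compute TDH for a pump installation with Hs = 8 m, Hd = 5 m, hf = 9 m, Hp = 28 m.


TDH = Hs + Hd + hf + Hp = 8 + 5 + 9 + 28 = 50

50 m


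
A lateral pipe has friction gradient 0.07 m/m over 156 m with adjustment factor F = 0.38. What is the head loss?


hf = J * L * F = 0.07 * 156 * 0.38 = 4.1496 m

4.1496 m


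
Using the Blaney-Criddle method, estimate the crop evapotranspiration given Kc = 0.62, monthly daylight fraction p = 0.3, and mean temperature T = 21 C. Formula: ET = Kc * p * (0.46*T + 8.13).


ET = Kc * p * (0.46*T + 8.13)
ET = 0.62 * 0.3 * (0.46*21 + 8.13)
ET = 0.62 * 0.3 * 17.7900

3.3089 mm/day


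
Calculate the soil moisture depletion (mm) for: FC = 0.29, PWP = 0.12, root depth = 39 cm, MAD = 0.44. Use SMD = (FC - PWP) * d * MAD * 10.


SMD = (FC - PWP) * d * MAD * 10
SMD = (0.29 - 0.12) * 39 * 0.44 * 10
SMD = 0.1700 * 39 * 0.44 * 10

29.1720 mm


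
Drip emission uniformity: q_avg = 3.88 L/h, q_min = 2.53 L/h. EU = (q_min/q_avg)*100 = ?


EU = (q_min/q_avg)*100 = (2.53/3.88)*100 = 65.2062%

65.2062 %


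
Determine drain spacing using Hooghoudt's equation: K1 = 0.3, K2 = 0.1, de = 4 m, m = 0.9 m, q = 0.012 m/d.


S^2 = 8*K2*de*m/q + 4*K1*m^2/q
S^2 = 8*0.1*4*0.9/0.012 + 4*0.3*0.9^2/0.012
S = sqrt(321.0000)

17.9165 m


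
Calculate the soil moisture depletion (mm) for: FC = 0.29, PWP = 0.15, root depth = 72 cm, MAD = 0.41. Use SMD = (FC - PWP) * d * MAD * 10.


SMD = (FC - PWP) * d * MAD * 10
SMD = (0.29 - 0.15) * 72 * 0.41 * 10
SMD = 0.1400 * 72 * 0.41 * 10

41.3280 mm


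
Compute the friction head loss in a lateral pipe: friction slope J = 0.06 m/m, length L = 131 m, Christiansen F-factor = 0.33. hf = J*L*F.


hf = J * L * F = 0.06 * 131 * 0.33 = 2.5938 m

2.5938 m


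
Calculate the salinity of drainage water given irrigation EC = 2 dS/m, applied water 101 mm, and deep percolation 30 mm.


EC_dw = EC_iw * D_iw / D_dw
EC_dw = 2 * 101 / 30
EC_dw = 202 / 30

6.7333 dS/m


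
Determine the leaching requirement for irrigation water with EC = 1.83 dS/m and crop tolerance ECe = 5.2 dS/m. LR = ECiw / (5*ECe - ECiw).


LR = ECiw / (5*ECe - ECiw)
LR = 1.83 / (5*5.2 - 1.83)
LR = 1.83 / 24.1700

0.0757


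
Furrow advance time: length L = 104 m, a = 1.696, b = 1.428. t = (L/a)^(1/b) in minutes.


t = (L/a)^(1/b)
t = (104/1.696)^(1/1.428)
t = 61.320755^(1/1.428)

17.8577 min


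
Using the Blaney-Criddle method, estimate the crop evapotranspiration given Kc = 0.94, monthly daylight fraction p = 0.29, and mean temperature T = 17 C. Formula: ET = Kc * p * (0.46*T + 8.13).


ET = Kc * p * (0.46*T + 8.13)
ET = 0.94 * 0.29 * (0.46*17 + 8.13)
ET = 0.94 * 0.29 * 15.9500

4.3480 mm/day


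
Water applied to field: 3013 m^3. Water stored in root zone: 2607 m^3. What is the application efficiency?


Ea = V_root / V_field * 100 = 2607 / 3013 * 100 = 86.5251%

86.5251 %


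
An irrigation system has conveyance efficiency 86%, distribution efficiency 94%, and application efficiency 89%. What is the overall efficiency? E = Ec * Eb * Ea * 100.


Ec = 0.86, Eb = 0.94, Ea = 0.89
E = 0.86 * 0.94 * 0.89 * 100 = 71.9476%

71.9476 %


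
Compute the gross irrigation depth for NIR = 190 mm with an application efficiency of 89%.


Ea = 89% = 0.89
GID = NIR / Ea = 190 / 0.89 = 213.4831 mm

213.4831 mm


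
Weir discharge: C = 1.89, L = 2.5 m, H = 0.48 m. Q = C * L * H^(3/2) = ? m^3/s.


Q = C * L * H^(3/2) = 1.89 * 2.5 * 0.48^1.5 = 1.89 * 2.5 * 0.332554

1.5713 m^3/s


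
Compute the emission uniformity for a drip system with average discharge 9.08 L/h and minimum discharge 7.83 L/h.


EU = (q_min/q_avg)*100 = (7.83/9.08)*100 = 86.2335%

86.2335 %


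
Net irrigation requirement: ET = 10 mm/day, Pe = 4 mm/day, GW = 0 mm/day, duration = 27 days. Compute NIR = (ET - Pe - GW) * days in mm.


Daily deficit = ET - Pe - GW = 10 - 4 - 0 = 6 mm/day
NIR = 6 * 27 = 162 mm

162.0000 mm


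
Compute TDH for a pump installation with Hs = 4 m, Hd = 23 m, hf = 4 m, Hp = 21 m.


TDH = Hs + Hd + hf + Hp = 4 + 23 + 4 + 21 = 52

52 m


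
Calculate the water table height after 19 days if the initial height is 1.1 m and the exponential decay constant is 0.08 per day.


m = m0 * exp(-k*t)
m = 1.1 * exp(-0.08 * 19)
m = 1.1 * exp(-1.5200)

0.2406 m


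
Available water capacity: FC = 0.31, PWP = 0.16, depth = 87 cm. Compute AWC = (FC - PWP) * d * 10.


AWC = (FC - PWP) * d * 10
AWC = (0.31 - 0.16) * 87 * 10
AWC = 0.1500 * 87 * 10

130.5000 mm


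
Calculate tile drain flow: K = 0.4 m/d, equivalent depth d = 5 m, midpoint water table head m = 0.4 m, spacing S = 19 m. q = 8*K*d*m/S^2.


q = 8*K*d*m/S^2
q = 8*0.4*5*0.4/19^2
q = 6.4000 / 361

0.0177 m/d


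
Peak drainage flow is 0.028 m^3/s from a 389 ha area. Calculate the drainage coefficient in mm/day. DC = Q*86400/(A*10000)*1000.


DC = Q * 86400 / (A * 10000) * 1000
DC = 0.028 * 86400 / (389 * 10000) * 1000
DC = 2419200.0000 / 3890000

0.6219 mm/day


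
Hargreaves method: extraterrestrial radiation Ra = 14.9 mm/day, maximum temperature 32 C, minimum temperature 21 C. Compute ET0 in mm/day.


Tmean = (Tmax + Tmin)/2 = (32 + 21)/2 = 26.5
ET0 = 0.0023 * 14.9 * (26.5 + 17.8) * sqrt(32 - 21)
ET0 = 0.0023 * 14.9 * 44.3 * 3.316625

5.0352 mm/day


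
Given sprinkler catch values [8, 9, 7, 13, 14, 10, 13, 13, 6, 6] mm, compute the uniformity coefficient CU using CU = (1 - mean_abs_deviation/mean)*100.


mean = 9.900000 mm
MAD = 2.700000 mm
CU = (1 - 2.700000/9.900000)*100

72.7273 %


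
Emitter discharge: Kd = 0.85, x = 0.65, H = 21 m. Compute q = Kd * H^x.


q = Kd * H^x = 0.85 * 21^0.65 = 0.85 * 7.235067

6.1498 L/h


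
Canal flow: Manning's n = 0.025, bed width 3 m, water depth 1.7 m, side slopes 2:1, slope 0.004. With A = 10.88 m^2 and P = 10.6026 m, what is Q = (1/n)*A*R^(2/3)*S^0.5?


R = A/P = 10.88/10.6026 = 1.026163
Q = (1/0.025) * 10.88 * 1.026163^(2/3) * 0.004^0.5

28.0025 m^3/s


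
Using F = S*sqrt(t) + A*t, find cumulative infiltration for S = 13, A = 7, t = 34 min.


F = S*sqrt(t) + A*t
F = 13*sqrt(34) + 7*34
F = 13*5.830952 + 238

313.8024 mm


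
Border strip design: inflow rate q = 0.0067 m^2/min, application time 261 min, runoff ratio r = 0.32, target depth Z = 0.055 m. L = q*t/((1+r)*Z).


L = q*t/((1+r)*Z)
L = 0.0067*261/((1+0.32)*0.055)
L = 1.7487/0.0726

24.0868 m


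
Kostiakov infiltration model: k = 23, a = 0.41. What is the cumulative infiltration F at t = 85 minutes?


F = k * t^a = 23 * 85^0.41
F = 23 * 6.181043

142.1640 mm


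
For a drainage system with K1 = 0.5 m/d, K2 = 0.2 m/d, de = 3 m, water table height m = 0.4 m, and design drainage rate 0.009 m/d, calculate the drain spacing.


S^2 = 8*K2*de*m/q + 4*K1*m^2/q
S^2 = 8*0.2*3*0.4/0.009 + 4*0.5*0.4^2/0.009
S = sqrt(248.8889)

15.7762 m


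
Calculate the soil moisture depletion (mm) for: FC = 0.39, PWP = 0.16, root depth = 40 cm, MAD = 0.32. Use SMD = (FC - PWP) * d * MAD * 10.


SMD = (FC - PWP) * d * MAD * 10
SMD = (0.39 - 0.16) * 40 * 0.32 * 10
SMD = 0.2300 * 40 * 0.32 * 10

29.4400 mm


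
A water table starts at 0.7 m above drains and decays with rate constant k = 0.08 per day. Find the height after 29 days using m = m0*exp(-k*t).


m = m0 * exp(-k*t)
m = 0.7 * exp(-0.08 * 29)
m = 0.7 * exp(-2.3200)

0.0688 m


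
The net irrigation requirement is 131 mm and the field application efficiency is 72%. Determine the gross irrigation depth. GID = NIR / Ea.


Ea = 72% = 0.72
GID = NIR / Ea = 131 / 0.72 = 181.9444 mm

181.9444 mm


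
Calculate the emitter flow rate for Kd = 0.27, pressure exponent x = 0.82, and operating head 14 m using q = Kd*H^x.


q = Kd * H^x = 0.27 * 14^0.82 = 0.27 * 8.706127

2.3507 L/h


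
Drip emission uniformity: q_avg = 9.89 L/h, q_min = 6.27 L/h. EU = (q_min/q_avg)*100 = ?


EU = (q_min/q_avg)*100 = (6.27/9.89)*100 = 63.3974%

63.3974 %


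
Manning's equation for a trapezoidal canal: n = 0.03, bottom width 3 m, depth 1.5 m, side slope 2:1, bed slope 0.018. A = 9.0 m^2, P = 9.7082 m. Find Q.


R = A/P = 9.0/9.7082 = 0.927051
Q = (1/0.03) * 9.0 * 0.927051^(2/3) * 0.018^0.5

38.2672 m^3/s


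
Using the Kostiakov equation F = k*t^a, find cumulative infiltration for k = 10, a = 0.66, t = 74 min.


F = k * t^a = 10 * 74^0.66
F = 10 * 17.127459

171.2746 mm


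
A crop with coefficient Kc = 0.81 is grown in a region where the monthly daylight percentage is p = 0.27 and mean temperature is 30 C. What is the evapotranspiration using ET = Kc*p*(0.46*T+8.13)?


ET = Kc * p * (0.46*T + 8.13)
ET = 0.81 * 0.27 * (0.46*30 + 8.13)
ET = 0.81 * 0.27 * 21.9300

4.7961 mm/day


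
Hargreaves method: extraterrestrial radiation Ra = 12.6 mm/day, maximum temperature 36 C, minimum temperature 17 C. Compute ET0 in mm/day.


Tmean = (Tmax + Tmin)/2 = (36 + 17)/2 = 26.5
ET0 = 0.0023 * 12.6 * (26.5 + 17.8) * sqrt(36 - 17)
ET0 = 0.0023 * 12.6 * 44.3 * 4.358899

5.5960 mm/day


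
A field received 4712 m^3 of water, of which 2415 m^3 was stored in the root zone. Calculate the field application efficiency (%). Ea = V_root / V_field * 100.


Ea = V_root / V_field * 100 = 2415 / 4712 * 100 = 51.2521%

51.2521 %


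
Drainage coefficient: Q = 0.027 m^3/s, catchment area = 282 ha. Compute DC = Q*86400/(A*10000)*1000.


DC = Q * 86400 / (A * 10000) * 1000
DC = 0.027 * 86400 / (282 * 10000) * 1000
DC = 2332800.0000 / 2820000

0.8272 mm/day


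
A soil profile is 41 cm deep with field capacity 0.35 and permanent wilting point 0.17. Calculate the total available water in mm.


AWC = (FC - PWP) * d * 10
AWC = (0.35 - 0.17) * 41 * 10
AWC = 0.1800 * 41 * 10

73.8000 mm


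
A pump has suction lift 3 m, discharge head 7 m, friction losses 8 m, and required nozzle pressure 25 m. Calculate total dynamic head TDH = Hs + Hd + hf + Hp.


TDH = Hs + Hd + hf + Hp = 3 + 7 + 8 + 25 = 43

43 m


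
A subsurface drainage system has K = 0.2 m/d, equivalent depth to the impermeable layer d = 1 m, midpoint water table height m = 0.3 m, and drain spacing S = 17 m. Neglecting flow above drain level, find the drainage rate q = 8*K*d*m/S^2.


q = 8*K*d*m/S^2
q = 8*0.2*1*0.3/17^2
q = 0.4800 / 289

0.0017 m/d


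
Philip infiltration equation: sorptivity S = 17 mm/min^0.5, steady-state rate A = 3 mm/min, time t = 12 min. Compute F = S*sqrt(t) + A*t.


F = S*sqrt(t) + A*t
F = 17*sqrt(12) + 3*12
F = 17*3.464102 + 36

94.8897 mm


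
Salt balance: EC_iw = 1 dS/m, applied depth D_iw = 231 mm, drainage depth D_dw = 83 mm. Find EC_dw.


EC_dw = EC_iw * D_iw / D_dw
EC_dw = 1 * 231 / 83
EC_dw = 231 / 83

2.7831 dS/m


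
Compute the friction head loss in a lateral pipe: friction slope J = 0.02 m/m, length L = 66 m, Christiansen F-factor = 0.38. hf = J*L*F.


hf = J * L * F = 0.02 * 66 * 0.38 = 0.5016 m

0.5016 m


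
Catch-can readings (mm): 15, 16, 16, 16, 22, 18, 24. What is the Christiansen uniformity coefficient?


mean = 18.142857 mm
MAD = 2.775510 mm
CU = (1 - 2.775510/18.142857)*100

84.7019 %


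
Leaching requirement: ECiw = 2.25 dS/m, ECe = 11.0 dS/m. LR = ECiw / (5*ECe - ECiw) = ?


LR = ECiw / (5*ECe - ECiw)
LR = 2.25 / (5*11.0 - 2.25)
LR = 2.25 / 52.7500

0.0427


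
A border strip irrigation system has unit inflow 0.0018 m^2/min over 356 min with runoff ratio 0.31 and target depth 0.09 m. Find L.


L = q*t/((1+r)*Z)
L = 0.0018*356/((1+0.31)*0.09)
L = 0.6408/0.1179

5.4351 m


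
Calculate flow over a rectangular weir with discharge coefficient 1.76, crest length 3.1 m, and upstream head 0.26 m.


Q = C * L * H^(3/2) = 1.76 * 3.1 * 0.26^1.5 = 1.76 * 3.1 * 0.132575

0.7233 m^3/s


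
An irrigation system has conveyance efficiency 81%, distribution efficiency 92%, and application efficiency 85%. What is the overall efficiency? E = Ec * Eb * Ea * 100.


Ec = 0.81, Eb = 0.92, Ea = 0.85
E = 0.81 * 0.92 * 0.85 * 100 = 63.3420%

63.3420 %


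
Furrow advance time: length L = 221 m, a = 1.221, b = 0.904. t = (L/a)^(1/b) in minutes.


t = (L/a)^(1/b)
t = (221/1.221)^(1/0.904)
t = 180.999181^(1/0.904)

314.3619 min


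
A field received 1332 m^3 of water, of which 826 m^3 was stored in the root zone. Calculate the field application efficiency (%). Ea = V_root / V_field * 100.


Ea = V_root / V_field * 100 = 826 / 1332 * 100 = 62.0120%

62.0120 %


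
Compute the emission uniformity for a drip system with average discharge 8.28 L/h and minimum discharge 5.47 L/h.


EU = (q_min/q_avg)*100 = (5.47/8.28)*100 = 66.0628%

66.0628 %


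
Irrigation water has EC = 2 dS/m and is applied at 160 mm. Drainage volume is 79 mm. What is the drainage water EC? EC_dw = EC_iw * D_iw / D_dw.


EC_dw = EC_iw * D_iw / D_dw
EC_dw = 2 * 160 / 79
EC_dw = 320 / 79

4.0506 dS/m


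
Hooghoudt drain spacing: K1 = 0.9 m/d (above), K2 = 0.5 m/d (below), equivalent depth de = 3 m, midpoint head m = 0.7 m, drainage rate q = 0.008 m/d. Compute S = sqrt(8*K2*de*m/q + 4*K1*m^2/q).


S^2 = 8*K2*de*m/q + 4*K1*m^2/q
S^2 = 8*0.5*3*0.7/0.008 + 4*0.9*0.7^2/0.008
S = sqrt(1270.5000)

35.6441 m


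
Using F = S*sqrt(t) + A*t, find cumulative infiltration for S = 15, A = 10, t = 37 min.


F = S*sqrt(t) + A*t
F = 15*sqrt(37) + 10*37
F = 15*6.082763 + 370

461.2414 mm


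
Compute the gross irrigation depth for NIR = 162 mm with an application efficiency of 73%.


Ea = 73% = 0.73
GID = NIR / Ea = 162 / 0.73 = 221.9178 mm

221.9178 mm


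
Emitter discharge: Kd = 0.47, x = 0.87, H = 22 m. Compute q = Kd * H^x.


q = Kd * H^x = 0.47 * 22^0.87 = 0.47 * 14.719997

6.9184 L/h


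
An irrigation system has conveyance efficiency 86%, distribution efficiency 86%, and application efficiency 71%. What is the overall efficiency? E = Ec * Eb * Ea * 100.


Ec = 0.86, Eb = 0.86, Ea = 0.71
E = 0.86 * 0.86 * 0.71 * 100 = 52.5116%

52.5116 %


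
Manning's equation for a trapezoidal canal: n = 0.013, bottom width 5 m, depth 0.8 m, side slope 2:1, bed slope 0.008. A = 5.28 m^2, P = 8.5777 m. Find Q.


R = A/P = 5.28/8.5777 = 0.615550
Q = (1/0.013) * 5.28 * 0.615550^(2/3) * 0.008^0.5

26.2872 m^3/s


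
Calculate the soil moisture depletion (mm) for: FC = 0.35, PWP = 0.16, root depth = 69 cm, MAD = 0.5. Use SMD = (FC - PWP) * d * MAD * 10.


SMD = (FC - PWP) * d * MAD * 10
SMD = (0.35 - 0.16) * 69 * 0.5 * 10
SMD = 0.1900 * 69 * 0.5 * 10

65.5500 mm


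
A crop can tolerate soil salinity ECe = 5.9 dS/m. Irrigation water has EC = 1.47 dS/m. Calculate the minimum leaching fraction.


LR = ECiw / (5*ECe - ECiw)
LR = 1.47 / (5*5.9 - 1.47)
LR = 1.47 / 28.0300

0.0524


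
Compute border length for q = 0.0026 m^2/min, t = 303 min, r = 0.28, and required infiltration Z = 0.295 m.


L = q*t/((1+r)*Z)
L = 0.0026*303/((1+0.28)*0.295)
L = 0.7878/0.3776

2.0863 m


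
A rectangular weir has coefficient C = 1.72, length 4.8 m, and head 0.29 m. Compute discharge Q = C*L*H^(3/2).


Q = C * L * H^(3/2) = 1.72 * 4.8 * 0.29^1.5 = 1.72 * 4.8 * 0.156170

1.2893 m^3/s


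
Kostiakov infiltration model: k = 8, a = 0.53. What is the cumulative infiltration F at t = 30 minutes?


F = k * t^a = 8 * 30^0.53
F = 8 * 6.065607

48.5249 mm


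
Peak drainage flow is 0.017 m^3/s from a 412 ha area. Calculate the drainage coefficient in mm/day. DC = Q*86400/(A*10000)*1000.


DC = Q * 86400 / (A * 10000) * 1000
DC = 0.017 * 86400 / (412 * 10000) * 1000
DC = 1468800.0000 / 4120000

0.3565 mm/day


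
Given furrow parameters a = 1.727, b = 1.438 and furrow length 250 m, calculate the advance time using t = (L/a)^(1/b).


t = (L/a)^(1/b)
t = (250/1.727)^(1/1.438)
t = 144.759699^(1/1.438)

31.8080 min


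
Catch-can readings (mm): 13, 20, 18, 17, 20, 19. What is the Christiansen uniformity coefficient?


mean = 17.833333 mm
MAD = 1.888889 mm
CU = (1 - 1.888889/17.833333)*100

89.4081 %


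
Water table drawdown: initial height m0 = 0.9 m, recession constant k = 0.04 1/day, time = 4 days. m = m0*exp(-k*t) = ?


m = m0 * exp(-k*t)
m = 0.9 * exp(-0.04 * 4)
m = 0.9 * exp(-0.1600)

0.7669 m


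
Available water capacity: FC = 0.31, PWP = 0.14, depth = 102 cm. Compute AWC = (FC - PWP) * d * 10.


AWC = (FC - PWP) * d * 10
AWC = (0.31 - 0.14) * 102 * 10
AWC = 0.1700 * 102 * 10

173.4000 mm


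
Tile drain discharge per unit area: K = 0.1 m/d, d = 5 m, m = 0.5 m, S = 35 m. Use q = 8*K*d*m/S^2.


q = 8*K*d*m/S^2
q = 8*0.1*5*0.5/35^2
q = 2.0000 / 1225

0.0016 m/d


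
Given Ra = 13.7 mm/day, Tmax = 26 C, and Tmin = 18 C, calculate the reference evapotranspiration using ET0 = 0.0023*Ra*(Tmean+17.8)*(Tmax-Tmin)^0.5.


Tmean = (Tmax + Tmin)/2 = (26 + 18)/2 = 22.0
ET0 = 0.0023 * 13.7 * (22.0 + 17.8) * sqrt(26 - 18)
ET0 = 0.0023 * 13.7 * 39.8 * 2.828427

3.5471 mm/day


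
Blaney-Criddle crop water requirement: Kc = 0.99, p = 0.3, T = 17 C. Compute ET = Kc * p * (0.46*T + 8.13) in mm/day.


ET = Kc * p * (0.46*T + 8.13)
ET = 0.99 * 0.3 * (0.46*17 + 8.13)
ET = 0.99 * 0.3 * 15.9500

4.7371 mm/day


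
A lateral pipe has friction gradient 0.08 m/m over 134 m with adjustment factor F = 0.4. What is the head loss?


hf = J * L * F = 0.08 * 134 * 0.4 = 4.2880 m

4.2880 m


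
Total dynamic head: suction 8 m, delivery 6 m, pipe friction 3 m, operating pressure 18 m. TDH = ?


TDH = Hs + Hd + hf + Hp = 8 + 6 + 3 + 18 = 35

35 m


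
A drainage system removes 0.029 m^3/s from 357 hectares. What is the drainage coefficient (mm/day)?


DC = Q * 86400 / (A * 10000) * 1000
DC = 0.029 * 86400 / (357 * 10000) * 1000
DC = 2505600.0000 / 3570000

0.7018 mm/day


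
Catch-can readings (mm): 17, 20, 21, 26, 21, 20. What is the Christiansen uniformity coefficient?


mean = 20.833333 mm
MAD = 1.833333 mm
CU = (1 - 1.833333/20.833333)*100

91.2000 %


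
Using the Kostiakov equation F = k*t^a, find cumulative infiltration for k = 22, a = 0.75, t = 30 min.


F = k * t^a = 22 * 30^0.75
F = 22 * 12.818610

282.0094 mm


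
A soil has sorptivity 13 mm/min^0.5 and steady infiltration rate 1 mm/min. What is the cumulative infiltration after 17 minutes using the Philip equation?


F = S*sqrt(t) + A*t
F = 13*sqrt(17) + 1*17
F = 13*4.123106 + 17

70.6004 mm


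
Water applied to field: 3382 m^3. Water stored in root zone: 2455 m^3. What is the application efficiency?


Ea = V_root / V_field * 100 = 2455 / 3382 * 100 = 72.5902%

72.5902 %


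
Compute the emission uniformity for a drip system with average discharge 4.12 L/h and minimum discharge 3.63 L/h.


EU = (q_min/q_avg)*100 = (3.63/4.12)*100 = 88.1068%

88.1068 %


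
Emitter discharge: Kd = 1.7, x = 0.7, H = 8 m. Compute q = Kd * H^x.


q = Kd * H^x = 1.7 * 8^0.7 = 1.7 * 4.287094

7.2881 L/h


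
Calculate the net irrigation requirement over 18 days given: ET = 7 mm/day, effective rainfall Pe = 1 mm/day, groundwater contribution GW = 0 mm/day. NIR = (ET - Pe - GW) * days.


Daily deficit = ET - Pe - GW = 7 - 1 - 0 = 6 mm/day
NIR = 6 * 18 = 108 mm

108.0000 mm


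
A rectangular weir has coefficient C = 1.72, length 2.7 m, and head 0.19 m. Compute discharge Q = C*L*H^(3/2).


Q = C * L * H^(3/2) = 1.72 * 2.7 * 0.19^1.5 = 1.72 * 2.7 * 0.082819

0.3846 m^3/s


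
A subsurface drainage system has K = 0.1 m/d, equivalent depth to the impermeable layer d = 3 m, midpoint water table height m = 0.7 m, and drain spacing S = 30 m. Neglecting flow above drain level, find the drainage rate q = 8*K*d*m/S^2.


q = 8*K*d*m/S^2
q = 8*0.1*3*0.7/30^2
q = 1.6800 / 900

0.0019 m/d


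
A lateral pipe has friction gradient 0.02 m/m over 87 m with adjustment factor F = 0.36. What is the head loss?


hf = J * L * F = 0.02 * 87 * 0.36 = 0.6264 m

0.6264 m


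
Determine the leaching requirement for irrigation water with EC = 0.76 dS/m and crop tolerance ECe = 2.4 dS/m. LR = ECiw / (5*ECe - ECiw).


LR = ECiw / (5*ECe - ECiw)
LR = 0.76 / (5*2.4 - 0.76)
LR = 0.76 / 11.2400

0.0676


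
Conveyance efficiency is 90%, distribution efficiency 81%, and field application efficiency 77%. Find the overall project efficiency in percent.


Ec = 0.9, Eb = 0.81, Ea = 0.77
E = 0.9 * 0.81 * 0.77 * 100 = 56.1330%

56.1330 %


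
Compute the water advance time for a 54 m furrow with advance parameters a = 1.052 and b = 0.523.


t = (L/a)^(1/b)
t = (54/1.052)^(1/0.523)
t = 51.330798^(1/0.523)

1863.4651 min


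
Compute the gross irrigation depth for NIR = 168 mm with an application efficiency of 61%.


Ea = 61% = 0.61
GID = NIR / Ea = 168 / 0.61 = 275.4098 mm

275.4098 mm


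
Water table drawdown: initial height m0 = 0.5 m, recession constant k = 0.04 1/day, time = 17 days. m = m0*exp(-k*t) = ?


m = m0 * exp(-k*t)
m = 0.5 * exp(-0.04 * 17)
m = 0.5 * exp(-0.6800)

0.2533 m


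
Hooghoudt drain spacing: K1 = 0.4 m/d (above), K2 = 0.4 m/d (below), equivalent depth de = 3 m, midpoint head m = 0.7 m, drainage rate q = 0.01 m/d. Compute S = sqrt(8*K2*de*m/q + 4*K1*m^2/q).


S^2 = 8*K2*de*m/q + 4*K1*m^2/q
S^2 = 8*0.4*3*0.7/0.01 + 4*0.4*0.7^2/0.01
S = sqrt(750.4000)

27.3934 m


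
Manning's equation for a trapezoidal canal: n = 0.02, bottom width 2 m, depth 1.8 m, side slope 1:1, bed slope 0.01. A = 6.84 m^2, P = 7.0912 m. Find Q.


R = A/P = 6.84/7.0912 = 0.964576
Q = (1/0.02) * 6.84 * 0.964576^(2/3) * 0.01^0.5

33.3875 m^3/s


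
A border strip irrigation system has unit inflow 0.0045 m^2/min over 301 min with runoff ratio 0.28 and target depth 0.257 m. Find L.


L = q*t/((1+r)*Z)
L = 0.0045*301/((1+0.28)*0.257)
L = 1.3545/0.32896

4.1175 m


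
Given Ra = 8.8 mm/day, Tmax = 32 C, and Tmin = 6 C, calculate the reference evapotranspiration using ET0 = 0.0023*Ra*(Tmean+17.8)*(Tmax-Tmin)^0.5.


Tmean = (Tmax + Tmin)/2 = (32 + 6)/2 = 19.0
ET0 = 0.0023 * 8.8 * (19.0 + 17.8) * sqrt(32 - 6)
ET0 = 0.0023 * 8.8 * 36.8 * 5.099020

3.7979 mm/day


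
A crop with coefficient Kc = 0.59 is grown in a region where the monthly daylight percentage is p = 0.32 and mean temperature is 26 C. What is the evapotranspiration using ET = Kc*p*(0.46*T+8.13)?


ET = Kc * p * (0.46*T + 8.13)
ET = 0.59 * 0.32 * (0.46*26 + 8.13)
ET = 0.59 * 0.32 * 20.0900

3.7930 mm/day


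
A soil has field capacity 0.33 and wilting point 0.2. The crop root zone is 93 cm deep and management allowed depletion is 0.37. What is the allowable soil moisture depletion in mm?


SMD = (FC - PWP) * d * MAD * 10
SMD = (0.33 - 0.2) * 93 * 0.37 * 10
SMD = 0.1300 * 93 * 0.37 * 10

44.7330 mm


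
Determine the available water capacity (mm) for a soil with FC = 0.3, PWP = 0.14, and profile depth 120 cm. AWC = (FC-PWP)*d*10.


AWC = (FC - PWP) * d * 10
AWC = (0.3 - 0.14) * 120 * 10
AWC = 0.1600 * 120 * 10

192.0000 mm


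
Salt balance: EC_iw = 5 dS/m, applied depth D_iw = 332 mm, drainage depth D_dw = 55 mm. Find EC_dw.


EC_dw = EC_iw * D_iw / D_dw
EC_dw = 5 * 332 / 55
EC_dw = 1660 / 55

30.1818 dS/m


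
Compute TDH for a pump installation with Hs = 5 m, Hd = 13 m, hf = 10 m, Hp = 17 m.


TDH = Hs + Hd + hf + Hp = 5 + 13 + 10 + 17 = 45

45 m


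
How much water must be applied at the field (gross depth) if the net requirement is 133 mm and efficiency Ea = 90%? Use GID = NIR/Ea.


Ea = 90% = 0.9
GID = NIR / Ea = 133 / 0.9 = 147.7778 mm

147.7778 mm


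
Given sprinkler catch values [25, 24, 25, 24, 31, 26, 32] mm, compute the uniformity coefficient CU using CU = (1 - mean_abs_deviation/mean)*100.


mean = 26.714286 mm
MAD = 2.734694 mm
CU = (1 - 2.734694/26.714286)*100

89.7632 %


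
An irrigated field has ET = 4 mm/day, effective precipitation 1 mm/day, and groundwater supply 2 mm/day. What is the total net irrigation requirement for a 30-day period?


Daily deficit = ET - Pe - GW = 4 - 1 - 2 = 1 mm/day
NIR = 1 * 30 = 30 mm

30.0000 mm


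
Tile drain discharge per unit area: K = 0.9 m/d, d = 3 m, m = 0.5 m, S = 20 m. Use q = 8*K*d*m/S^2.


q = 8*K*d*m/S^2
q = 8*0.9*3*0.5/20^2
q = 10.8000 / 400

0.0270 m/d


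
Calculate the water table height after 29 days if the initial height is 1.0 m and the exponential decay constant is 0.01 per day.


m = m0 * exp(-k*t)
m = 1.0 * exp(-0.01 * 29)
m = 1.0 * exp(-0.2900)

0.7483 m


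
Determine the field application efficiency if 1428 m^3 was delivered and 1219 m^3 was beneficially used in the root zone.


Ea = V_root / V_field * 100 = 1219 / 1428 * 100 = 85.3641%

85.3641 %


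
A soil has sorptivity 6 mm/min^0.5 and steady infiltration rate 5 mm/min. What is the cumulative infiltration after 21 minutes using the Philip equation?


F = S*sqrt(t) + A*t
F = 6*sqrt(21) + 5*21
F = 6*4.582576 + 105

132.4955 mm


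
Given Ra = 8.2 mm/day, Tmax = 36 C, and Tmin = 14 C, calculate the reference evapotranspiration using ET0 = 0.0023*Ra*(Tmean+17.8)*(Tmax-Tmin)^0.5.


Tmean = (Tmax + Tmin)/2 = (36 + 14)/2 = 25.0
ET0 = 0.0023 * 8.2 * (25.0 + 17.8) * sqrt(36 - 14)
ET0 = 0.0023 * 8.2 * 42.8 * 4.690416

3.7861 mm/day
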